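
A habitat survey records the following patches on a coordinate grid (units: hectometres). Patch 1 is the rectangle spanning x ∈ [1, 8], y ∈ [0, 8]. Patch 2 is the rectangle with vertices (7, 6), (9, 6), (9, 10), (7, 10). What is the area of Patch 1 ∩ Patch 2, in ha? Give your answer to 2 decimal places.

2.00

|Patch 1∩Patch 2|: x∈[7,8], y∈[6,8] → 1·2 = 2.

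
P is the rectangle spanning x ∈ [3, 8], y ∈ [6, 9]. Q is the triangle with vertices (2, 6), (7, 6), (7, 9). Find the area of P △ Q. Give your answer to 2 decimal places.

|P| = 15, |Q| = 7.5, |P∩Q| = 7.2.
|P △ Q| = |P| + |Q| − 2·|P∩Q| = 15 + 7.5 − 14.4 = 8.10.

8.10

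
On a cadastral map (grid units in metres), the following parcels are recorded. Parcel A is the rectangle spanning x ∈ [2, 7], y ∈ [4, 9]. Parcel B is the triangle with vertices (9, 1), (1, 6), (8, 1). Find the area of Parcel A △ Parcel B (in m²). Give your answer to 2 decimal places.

26.79

|Parcel A| = 25, |Parcel B| = 2.5, |Parcel A∩Parcel B| = 0.3554.
|Parcel A △ Parcel B| = |Parcel A| + |Parcel B| − 2·|Parcel A∩Parcel B| = 25 + 2.5 − 0.7107 = 26.79.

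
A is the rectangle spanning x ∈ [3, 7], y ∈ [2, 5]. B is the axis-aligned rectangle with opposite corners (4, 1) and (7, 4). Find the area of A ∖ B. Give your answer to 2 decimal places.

|A∩B|: x∈[4,7], y∈[2,4] → 3·2 = 6.
|A| = 12.
|A ∖ B| = |A| − |A∩B| = 12 − 6 = 6.00.

6.00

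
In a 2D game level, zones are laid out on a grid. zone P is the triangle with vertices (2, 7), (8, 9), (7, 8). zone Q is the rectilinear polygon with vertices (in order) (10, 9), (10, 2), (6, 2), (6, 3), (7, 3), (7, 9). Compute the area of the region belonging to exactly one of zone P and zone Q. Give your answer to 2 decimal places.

|zone P| = 2, |zone Q| = 22, |zone P∩zone Q| = 0.3333.
|zone P △ zone Q| = |zone P| + |zone Q| − 2·|zone P∩zone Q| = 2 + 22 − 0.6667 = 23.33.

23.33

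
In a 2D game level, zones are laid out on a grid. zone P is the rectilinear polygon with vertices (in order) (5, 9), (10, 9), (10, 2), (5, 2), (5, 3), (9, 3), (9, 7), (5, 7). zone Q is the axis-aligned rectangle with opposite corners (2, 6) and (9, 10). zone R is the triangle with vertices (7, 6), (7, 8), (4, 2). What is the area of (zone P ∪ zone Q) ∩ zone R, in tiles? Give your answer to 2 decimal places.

The region (zone P ∪ zone Q) ∩ zone R is the polygon with vertices (6,6), (7,8), (7,6).
By the shoelace formula its area is 1.00.

1.00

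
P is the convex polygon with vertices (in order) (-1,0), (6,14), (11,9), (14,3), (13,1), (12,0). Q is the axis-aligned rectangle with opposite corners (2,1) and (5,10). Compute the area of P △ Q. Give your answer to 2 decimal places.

103.00

|P| = 122, |Q| = 27, |P∩Q| = 23.
|P △ Q| = |P| + |Q| − 2·|P∩Q| = 122 + 27 − 46 = 103.00.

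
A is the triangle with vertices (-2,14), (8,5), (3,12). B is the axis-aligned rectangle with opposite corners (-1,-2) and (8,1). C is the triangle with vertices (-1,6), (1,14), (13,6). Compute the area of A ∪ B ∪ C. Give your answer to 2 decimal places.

By inclusion–exclusion:
Individual areas: |A| = 12.5, |B| = 27, |C| = 56.
|A∩B| = 0.
|A∩C| = 10.6318.
|B∩C| = 0.
|A∩B∩C| = 0.
|A ∪ B ∪ C| = 95.5 − 10.6318 + 0 = 84.87.

84.87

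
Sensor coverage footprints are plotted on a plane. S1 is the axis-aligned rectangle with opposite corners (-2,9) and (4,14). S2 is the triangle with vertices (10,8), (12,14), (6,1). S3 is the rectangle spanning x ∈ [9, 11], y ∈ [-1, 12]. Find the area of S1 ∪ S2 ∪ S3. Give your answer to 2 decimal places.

58.29

By inclusion–exclusion:
Individual areas: |S1| = 30, |S2| = 5, |S3| = 26.
|S1∩S2| = 0.
|S1∩S3| = 0 (no overlap).
|S2∩S3| = 2.7083.
|S1∩S2∩S3| = 0.
|S1 ∪ S2 ∪ S3| = 61 − 2.7083 + 0 = 58.29.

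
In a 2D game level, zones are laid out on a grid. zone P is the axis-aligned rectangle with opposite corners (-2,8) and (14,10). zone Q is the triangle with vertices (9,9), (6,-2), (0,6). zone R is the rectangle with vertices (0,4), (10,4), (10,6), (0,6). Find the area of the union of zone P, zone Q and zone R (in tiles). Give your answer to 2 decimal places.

By inclusion–exclusion:
Individual areas: |zone P| = 32, |zone Q| = 45, |zone R| = 20.
|zone P∩zone Q| = 1.3636.
|zone P∩zone R| = 0 (no overlap).
|zone Q∩zone R| = 14.3182.
|zone P∩zone Q∩zone R| = 0.
|zone P ∪ zone Q ∪ zone R| = 97 − 15.6818 + 0 = 81.32.

81.32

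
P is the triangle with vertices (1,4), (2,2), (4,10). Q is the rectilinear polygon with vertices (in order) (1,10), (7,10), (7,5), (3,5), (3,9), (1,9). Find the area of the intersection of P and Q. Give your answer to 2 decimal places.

1.00

The intersection is the polygon with vertices (3,6), (3,8), (4,10).
By the shoelace formula its area is 1.00.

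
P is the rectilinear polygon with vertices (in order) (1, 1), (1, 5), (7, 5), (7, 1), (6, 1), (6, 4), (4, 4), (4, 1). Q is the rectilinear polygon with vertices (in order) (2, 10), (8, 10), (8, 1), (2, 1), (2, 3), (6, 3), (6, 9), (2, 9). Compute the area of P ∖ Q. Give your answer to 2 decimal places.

10.00

|P| = 18, |P∩Q| = 8.
|P ∖ Q| = |P| − |P∩Q| = 18 − 8 = 10.00.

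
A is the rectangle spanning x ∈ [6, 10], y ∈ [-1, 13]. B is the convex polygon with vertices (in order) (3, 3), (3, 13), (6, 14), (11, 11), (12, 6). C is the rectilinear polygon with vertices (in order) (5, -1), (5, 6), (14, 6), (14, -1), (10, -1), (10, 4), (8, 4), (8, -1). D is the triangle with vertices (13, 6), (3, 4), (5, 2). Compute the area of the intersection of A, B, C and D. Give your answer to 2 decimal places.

1.33

The intersection is the polygon with vertices (6,4.6), (10,5.4), (10,5.333), (6,4).
By the shoelace formula its area is 1.33.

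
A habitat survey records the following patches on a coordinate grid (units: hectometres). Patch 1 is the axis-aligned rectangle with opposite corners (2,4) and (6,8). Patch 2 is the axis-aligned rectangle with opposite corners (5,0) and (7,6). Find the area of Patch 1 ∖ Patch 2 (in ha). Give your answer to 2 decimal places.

|Patch 1∩Patch 2|: x∈[5,6], y∈[4,6] → 1·2 = 2.
|Patch 1| = 16.
|Patch 1 ∖ Patch 2| = |Patch 1| − |Patch 1∩Patch 2| = 16 − 2 = 14.00.

14.00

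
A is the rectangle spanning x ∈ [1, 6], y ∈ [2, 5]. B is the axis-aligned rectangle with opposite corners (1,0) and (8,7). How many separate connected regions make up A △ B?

A △ B is a single connected region.

1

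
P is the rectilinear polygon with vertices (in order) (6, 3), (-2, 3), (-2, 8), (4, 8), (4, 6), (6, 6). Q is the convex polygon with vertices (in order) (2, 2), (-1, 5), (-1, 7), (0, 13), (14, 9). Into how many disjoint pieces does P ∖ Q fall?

2

P ∖ Q splits into 2 disjoint pieces (area 1.5238, area 7.0833).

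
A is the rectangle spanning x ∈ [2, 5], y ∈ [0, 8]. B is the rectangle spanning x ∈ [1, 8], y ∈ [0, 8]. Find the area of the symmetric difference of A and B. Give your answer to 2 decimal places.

32.00

|A∩B|: x∈[2,5], y∈[0,8] → 3·8 = 24.
|A △ B| = |A| + |B| − 2·|A∩B| = 24 + 56 − 48 = 32.00.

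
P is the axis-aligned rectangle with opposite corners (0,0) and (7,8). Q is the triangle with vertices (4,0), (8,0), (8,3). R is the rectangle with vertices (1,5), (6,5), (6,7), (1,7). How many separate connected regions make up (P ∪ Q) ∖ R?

(P ∪ Q) ∖ R is a single connected region.

1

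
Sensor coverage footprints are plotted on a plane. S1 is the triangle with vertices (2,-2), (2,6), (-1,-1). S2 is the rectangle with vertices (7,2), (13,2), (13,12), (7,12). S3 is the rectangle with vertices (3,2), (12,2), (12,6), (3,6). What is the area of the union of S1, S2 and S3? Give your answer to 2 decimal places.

88.00

By inclusion–exclusion:
Individual areas: |S1| = 12, |S2| = 60, |S3| = 36.
|S1∩S2| = 0.
|S1∩S3| = 0.
|S2∩S3|: x∈[7,12], y∈[2,6] → 5·4 = 20.
|S1∩S2∩S3| = 0.
|S1 ∪ S2 ∪ S3| = 108 − 20 + 0 = 88.00.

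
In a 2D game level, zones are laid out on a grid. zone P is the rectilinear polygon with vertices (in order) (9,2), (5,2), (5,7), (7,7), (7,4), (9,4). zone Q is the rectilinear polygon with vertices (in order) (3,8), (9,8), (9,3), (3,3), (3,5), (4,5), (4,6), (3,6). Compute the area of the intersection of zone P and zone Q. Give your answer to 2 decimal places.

10.00

The intersection is the polygon with vertices (5,7), (7,7), (7,4), (9,4), (9,3), (5,3).
By the shoelace formula its area is 10.00.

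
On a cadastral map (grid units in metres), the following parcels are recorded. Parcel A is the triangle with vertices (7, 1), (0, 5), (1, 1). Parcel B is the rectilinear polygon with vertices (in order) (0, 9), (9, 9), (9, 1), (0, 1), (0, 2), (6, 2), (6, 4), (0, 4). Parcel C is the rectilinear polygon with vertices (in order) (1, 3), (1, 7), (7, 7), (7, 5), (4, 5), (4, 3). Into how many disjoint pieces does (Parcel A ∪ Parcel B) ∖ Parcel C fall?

(Parcel A ∪ Parcel B) ∖ Parcel C is a single connected region.

1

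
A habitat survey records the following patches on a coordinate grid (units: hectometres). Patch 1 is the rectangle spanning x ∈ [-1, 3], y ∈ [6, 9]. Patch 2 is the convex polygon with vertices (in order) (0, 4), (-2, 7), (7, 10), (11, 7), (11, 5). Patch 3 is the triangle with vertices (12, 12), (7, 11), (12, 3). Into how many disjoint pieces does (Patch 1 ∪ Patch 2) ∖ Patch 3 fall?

(Patch 1 ∪ Patch 2) ∖ Patch 3 is a single connected region.

1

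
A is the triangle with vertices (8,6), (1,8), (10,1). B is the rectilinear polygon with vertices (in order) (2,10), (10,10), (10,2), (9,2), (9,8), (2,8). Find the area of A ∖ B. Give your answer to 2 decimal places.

|A| = 15.5, |A∩B| = 0.45.
|A ∖ B| = |A| − |A∩B| = 15.5 − 0.45 = 15.05.

15.05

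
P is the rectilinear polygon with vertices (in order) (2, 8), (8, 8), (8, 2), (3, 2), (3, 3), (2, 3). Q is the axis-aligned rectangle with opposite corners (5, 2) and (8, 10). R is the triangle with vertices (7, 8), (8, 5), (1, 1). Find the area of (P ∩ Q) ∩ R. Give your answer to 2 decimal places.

7.74

The region (P ∩ Q) ∩ R is the polygon with vertices (5,5.667), (7,8), (8,5), (5,3.286).
By the shoelace formula its area is 7.74.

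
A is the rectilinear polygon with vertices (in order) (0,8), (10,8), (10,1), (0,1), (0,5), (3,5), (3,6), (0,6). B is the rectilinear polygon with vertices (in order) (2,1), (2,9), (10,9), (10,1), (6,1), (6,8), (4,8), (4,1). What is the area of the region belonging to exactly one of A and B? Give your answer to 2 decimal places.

|A| = 67, |B| = 50, |A∩B| = 41.
|A △ B| = |A| + |B| − 2·|A∩B| = 67 + 50 − 82 = 35.00.

35.00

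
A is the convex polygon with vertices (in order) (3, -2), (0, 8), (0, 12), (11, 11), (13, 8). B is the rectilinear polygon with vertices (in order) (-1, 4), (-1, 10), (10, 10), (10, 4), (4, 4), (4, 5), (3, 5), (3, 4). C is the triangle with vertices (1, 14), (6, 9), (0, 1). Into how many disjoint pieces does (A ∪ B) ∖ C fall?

2

(A ∪ B) ∖ C splits into 2 disjoint pieces (area 10.2754, area 75.2).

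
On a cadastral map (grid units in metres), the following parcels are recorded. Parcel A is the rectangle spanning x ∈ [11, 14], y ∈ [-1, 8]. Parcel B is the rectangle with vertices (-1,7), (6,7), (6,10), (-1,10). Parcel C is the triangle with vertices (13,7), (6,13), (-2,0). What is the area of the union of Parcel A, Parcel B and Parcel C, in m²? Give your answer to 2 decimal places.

By inclusion–exclusion:
Individual areas: |Parcel A| = 27, |Parcel B| = 21, |Parcel C| = 69.5.
|Parcel A∩Parcel B| = 0 (no overlap).
|Parcel A∩Parcel C| = 2.35.
|Parcel B∩Parcel C| = 8.3077.
|Parcel A∩Parcel B∩Parcel C| = 0.
|Parcel A ∪ Parcel B ∪ Parcel C| = 117.5 − 10.6577 + 0 = 106.84.

106.84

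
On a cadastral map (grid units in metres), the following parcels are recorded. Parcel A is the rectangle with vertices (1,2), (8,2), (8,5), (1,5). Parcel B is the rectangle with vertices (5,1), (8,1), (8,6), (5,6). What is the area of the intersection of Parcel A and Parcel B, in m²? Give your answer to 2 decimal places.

|Parcel A∩Parcel B|: x∈[5,8], y∈[2,5] → 3·3 = 9.

9.00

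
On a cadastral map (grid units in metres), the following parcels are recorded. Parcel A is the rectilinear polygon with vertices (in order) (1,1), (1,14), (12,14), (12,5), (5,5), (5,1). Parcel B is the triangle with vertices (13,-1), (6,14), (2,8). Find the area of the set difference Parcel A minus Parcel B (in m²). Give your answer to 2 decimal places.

77.60

|Parcel A| = 115, |Parcel A∩Parcel B| = 37.4.
|Parcel A ∖ Parcel B| = |Parcel A| − |Parcel A∩Parcel B| = 115 − 37.4 = 77.60.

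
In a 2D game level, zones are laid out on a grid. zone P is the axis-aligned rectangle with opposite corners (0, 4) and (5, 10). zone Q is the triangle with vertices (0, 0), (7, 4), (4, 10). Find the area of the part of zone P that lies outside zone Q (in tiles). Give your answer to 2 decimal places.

|zone P| = 30, |zone P∩zone Q| = 12.2.
|zone P ∖ zone Q| = |zone P| − |zone P∩zone Q| = 30 − 12.2 = 17.80.

17.80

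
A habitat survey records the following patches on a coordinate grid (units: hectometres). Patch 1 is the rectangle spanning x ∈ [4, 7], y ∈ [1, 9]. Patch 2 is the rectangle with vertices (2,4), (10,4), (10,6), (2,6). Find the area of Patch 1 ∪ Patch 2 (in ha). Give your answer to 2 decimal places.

By inclusion–exclusion:
Individual areas: |Patch 1| = 24, |Patch 2| = 16.
|Patch 1∩Patch 2|: x∈[4,7], y∈[4,6] → 3·2 = 6.
|Patch 1 ∪ Patch 2| = 40 − 6 = 34.00.

34.00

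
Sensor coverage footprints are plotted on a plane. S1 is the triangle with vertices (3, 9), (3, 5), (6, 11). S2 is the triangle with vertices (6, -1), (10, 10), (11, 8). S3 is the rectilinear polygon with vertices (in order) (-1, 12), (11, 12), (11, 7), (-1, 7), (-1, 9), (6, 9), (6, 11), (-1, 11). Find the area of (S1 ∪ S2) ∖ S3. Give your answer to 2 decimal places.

9.14

|S1 ∪ S2| = 15.5.
|(S1 ∪ S2) ∩ S3| = 6.3586.
|(S1 ∪ S2) ∖ S3| = 15.5 − 6.3586 = 9.14.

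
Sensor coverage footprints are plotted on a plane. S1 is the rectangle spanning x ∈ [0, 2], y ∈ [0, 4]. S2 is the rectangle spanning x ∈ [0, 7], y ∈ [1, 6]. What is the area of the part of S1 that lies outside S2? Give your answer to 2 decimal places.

|S1∩S2|: x∈[0,2], y∈[1,4] → 2·3 = 6.
|S1| = 8.
|S1 ∖ S2| = |S1| − |S1∩S2| = 8 − 6 = 2.00.

2.00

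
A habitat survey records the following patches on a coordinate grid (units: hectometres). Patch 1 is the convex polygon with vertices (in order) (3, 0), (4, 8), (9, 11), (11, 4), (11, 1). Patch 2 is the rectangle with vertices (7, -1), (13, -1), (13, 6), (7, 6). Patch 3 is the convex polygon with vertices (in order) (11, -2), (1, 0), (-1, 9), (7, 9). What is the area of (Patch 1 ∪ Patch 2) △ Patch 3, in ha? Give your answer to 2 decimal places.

|Patch 1 ∪ Patch 2| = 84.0714.
|(Patch 1 ∪ Patch 2) ∩ Patch 3| = 47.3485.
|(Patch 1 ∪ Patch 2) △ Patch 3| = 84.0714 + 87 − 94.697 = 76.37.

76.37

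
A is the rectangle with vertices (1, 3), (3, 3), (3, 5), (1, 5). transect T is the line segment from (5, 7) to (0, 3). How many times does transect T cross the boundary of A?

2

The segment meets the boundary at (1,3.8), (2.5,5).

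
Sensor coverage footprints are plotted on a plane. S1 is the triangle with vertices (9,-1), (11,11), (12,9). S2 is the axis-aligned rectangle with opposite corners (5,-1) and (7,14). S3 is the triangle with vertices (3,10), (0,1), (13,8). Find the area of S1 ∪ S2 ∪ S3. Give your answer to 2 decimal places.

73.91

By inclusion–exclusion:
Individual areas: |S1| = 8, |S2| = 30, |S3| = 48.
|S1∩S2| = 0.
|S1∩S3| = 1.7513.
|S2∩S3| = 10.3385.
|S1∩S2∩S3| = 0.
|S1 ∪ S2 ∪ S3| = 86 − 12.0898 + 0 = 73.91.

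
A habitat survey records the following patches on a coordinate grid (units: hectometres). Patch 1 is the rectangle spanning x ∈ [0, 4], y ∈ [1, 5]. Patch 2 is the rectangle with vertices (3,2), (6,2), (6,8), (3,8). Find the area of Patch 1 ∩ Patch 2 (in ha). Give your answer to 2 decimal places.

3.00

|Patch 1∩Patch 2|: x∈[3,4], y∈[2,5] → 1·3 = 3.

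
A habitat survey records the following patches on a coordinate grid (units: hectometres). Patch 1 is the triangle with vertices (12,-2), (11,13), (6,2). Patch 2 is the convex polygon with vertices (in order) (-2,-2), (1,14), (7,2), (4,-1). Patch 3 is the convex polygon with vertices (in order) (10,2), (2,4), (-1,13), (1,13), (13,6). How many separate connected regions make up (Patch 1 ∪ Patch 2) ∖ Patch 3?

3

(Patch 1 ∪ Patch 2) ∖ Patch 3 splits into 3 disjoint pieces (area 7.2929, area 59.1661, area 0.4467).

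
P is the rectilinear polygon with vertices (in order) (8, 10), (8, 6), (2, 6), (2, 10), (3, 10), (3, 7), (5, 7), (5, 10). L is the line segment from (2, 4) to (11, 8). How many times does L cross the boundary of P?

2

The segment meets the boundary at (8,6.667), (6.5,6).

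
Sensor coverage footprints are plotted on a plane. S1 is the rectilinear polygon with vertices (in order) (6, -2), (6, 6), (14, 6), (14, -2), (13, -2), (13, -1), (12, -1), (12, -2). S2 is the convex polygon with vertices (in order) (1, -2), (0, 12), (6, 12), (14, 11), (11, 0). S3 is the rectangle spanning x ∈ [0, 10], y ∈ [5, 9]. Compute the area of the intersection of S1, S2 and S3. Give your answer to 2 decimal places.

4.00

The intersection is the polygon with vertices (10,6), (10,5), (6,5), (6,6).
By the shoelace formula its area is 4.00.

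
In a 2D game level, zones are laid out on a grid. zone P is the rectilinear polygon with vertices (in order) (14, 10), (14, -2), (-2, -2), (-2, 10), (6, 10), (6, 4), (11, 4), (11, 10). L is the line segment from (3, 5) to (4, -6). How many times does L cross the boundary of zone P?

1

The segment meets the boundary at (3.636,-2).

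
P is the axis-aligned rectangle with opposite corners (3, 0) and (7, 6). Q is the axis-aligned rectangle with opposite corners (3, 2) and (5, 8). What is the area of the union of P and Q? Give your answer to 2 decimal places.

By inclusion–exclusion:
Individual areas: |P| = 24, |Q| = 12.
|P∩Q|: x∈[3,5], y∈[2,6] → 2·4 = 8.
|P ∪ Q| = 36 − 8 = 28.00.

28.00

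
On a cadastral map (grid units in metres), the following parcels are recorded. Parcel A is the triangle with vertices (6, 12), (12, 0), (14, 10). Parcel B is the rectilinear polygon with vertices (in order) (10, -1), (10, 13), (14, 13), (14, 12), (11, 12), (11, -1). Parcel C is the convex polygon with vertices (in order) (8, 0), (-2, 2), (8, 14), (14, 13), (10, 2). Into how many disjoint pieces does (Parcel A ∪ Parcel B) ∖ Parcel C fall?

(Parcel A ∪ Parcel B) ∖ Parcel C splits into 3 disjoint pieces (area 0.0302, area 0.1818, area 18.5).

3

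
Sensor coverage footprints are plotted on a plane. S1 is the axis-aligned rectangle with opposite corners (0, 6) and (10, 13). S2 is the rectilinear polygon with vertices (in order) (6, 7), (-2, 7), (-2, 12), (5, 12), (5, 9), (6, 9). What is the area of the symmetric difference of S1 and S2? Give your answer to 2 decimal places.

|S1| = 70, |S2| = 37, |S1∩S2| = 27.
|S1 △ S2| = |S1| + |S2| − 2·|S1∩S2| = 70 + 37 − 54 = 53.00.

53.00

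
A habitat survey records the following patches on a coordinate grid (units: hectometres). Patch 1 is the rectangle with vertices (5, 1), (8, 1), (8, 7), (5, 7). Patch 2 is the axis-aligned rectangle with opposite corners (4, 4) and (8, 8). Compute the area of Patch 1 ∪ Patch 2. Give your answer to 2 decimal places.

25.00

By inclusion–exclusion:
Individual areas: |Patch 1| = 18, |Patch 2| = 16.
|Patch 1∩Patch 2|: x∈[5,8], y∈[4,7] → 3·3 = 9.
|Patch 1 ∪ Patch 2| = 34 − 9 = 25.00.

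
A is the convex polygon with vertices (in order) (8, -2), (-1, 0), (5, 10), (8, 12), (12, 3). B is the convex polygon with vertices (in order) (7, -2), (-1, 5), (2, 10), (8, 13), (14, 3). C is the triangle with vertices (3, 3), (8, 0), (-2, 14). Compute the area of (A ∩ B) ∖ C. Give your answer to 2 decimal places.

|A ∩ B| = 85.0205.
|(A ∩ B) ∩ C| = 11.7204.
|(A ∩ B) ∖ C| = 85.0205 − 11.7204 = 73.30.

73.30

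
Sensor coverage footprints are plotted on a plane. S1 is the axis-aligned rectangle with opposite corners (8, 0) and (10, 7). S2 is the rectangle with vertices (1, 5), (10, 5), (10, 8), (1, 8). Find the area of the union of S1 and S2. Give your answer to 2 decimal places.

By inclusion–exclusion:
Individual areas: |S1| = 14, |S2| = 27.
|S1∩S2|: x∈[8,10], y∈[5,7] → 2·2 = 4.
|S1 ∪ S2| = 41 − 4 = 37.00.

37.00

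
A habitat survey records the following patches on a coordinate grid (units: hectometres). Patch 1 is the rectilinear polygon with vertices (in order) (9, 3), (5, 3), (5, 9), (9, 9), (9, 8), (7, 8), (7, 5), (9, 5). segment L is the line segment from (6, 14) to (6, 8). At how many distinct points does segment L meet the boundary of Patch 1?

1

The segment meets the boundary at (6,9).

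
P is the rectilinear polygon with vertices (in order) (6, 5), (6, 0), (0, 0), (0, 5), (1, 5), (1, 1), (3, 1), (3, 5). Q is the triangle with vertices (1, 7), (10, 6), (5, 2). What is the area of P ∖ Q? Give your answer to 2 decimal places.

|P| = 22, |P∩Q| = 6.1.
|P ∖ Q| = |P| − |P∩Q| = 22 − 6.1 = 15.90.

15.90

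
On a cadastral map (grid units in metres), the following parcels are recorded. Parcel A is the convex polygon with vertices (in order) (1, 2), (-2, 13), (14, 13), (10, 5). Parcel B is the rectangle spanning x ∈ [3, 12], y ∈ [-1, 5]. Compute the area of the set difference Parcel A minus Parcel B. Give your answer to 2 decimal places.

109.83

|Parcel A| = 118, |Parcel A∩Parcel B| = 8.1667.
|Parcel A ∖ Parcel B| = |Parcel A| − |Parcel A∩Parcel B| = 118 − 8.1667 = 109.83.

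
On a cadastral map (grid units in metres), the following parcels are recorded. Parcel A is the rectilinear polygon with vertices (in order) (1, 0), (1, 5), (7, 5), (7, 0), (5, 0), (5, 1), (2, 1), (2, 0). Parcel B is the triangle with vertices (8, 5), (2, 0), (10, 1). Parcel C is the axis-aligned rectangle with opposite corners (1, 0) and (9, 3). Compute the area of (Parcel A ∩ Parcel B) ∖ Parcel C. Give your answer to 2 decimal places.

|Parcel A ∩ Parcel B| = 7.0167.
|(Parcel A ∩ Parcel B) ∩ Parcel C| = 6.2.
|(Parcel A ∩ Parcel B) ∖ Parcel C| = 7.0167 − 6.2 = 0.82.

0.82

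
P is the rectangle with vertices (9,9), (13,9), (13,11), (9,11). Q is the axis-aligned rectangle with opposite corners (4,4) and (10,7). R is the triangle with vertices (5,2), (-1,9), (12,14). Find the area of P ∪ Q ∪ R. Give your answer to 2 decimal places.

By inclusion–exclusion:
Individual areas: |P| = 8, |Q| = 18, |R| = 60.5.
|P∩Q| = 0 (no overlap).
|P∩R| = 1.3333.
|Q∩R| = 9.125.
|P∩Q∩R| = 0.
|P ∪ Q ∪ R| = 86.5 − 10.4583 + 0 = 76.04.

76.04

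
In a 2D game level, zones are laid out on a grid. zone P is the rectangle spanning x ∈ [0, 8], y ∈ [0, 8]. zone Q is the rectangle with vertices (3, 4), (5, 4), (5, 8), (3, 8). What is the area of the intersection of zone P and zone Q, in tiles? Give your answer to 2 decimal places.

|zone P∩zone Q|: x∈[3,5], y∈[4,8] → 2·4 = 8.

8.00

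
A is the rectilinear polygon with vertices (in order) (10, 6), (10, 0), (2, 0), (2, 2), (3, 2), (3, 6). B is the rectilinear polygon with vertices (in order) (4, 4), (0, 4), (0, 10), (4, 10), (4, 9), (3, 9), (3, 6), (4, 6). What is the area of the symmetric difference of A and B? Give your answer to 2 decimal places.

|A| = 44, |B| = 21, |A∩B| = 2.
|A △ B| = |A| + |B| − 2·|A∩B| = 44 + 21 − 4 = 61.00.

61.00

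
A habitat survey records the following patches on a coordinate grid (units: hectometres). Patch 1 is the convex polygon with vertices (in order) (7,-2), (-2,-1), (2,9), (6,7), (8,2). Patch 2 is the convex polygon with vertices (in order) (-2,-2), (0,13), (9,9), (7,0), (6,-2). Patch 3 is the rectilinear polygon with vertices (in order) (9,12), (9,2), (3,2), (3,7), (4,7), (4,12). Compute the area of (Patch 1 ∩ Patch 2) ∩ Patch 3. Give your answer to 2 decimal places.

The region (Patch 1 ∩ Patch 2) ∩ Patch 3 is the polygon with vertices (6,7), (7.643,2.893), (7.444,2), (3,2), (3,7), (4,7), (4,8).
By the shoelace formula its area is 20.75.

20.75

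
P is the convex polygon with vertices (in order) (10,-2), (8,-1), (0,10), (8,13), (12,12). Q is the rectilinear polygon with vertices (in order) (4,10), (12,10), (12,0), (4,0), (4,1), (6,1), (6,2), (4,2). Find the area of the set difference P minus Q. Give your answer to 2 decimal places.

|P| = 99, |P∩Q| = 62.6136.
|P ∖ Q| = |P| − |P∩Q| = 99 − 62.6136 = 36.39.

36.39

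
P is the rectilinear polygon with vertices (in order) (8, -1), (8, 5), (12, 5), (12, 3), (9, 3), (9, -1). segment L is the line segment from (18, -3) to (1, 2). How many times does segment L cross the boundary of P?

The segment meets the boundary at (9,-0.353), (8,-0.059).

2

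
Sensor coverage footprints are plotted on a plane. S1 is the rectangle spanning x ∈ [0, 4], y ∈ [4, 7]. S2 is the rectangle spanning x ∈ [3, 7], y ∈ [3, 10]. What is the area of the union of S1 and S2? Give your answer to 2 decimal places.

By inclusion–exclusion:
Individual areas: |S1| = 12, |S2| = 28.
|S1∩S2|: x∈[3,4], y∈[4,7] → 1·3 = 3.
|S1 ∪ S2| = 40 − 3 = 37.00.

37.00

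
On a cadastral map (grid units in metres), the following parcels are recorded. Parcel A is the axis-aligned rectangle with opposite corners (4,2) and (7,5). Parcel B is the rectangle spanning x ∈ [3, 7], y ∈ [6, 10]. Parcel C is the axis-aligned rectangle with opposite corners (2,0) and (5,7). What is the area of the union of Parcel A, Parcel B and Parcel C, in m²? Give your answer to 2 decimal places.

By inclusion–exclusion:
Individual areas: |Parcel A| = 9, |Parcel B| = 16, |Parcel C| = 21.
|Parcel A∩Parcel B| = 0 (no overlap).
|Parcel A∩Parcel C|: x∈[4,5], y∈[2,5] → 1·3 = 3.
|Parcel B∩Parcel C|: x∈[3,5], y∈[6,7] → 2·1 = 2.
|Parcel A∩Parcel B∩Parcel C| = 0.
|Parcel A ∪ Parcel B ∪ Parcel C| = 46 − 5 + 0 = 41.00.

41.00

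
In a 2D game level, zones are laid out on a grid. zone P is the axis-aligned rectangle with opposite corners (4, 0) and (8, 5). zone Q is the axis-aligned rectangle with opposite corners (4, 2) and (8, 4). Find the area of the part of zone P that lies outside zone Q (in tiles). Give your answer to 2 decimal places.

|zone P∩zone Q|: x∈[4,8], y∈[2,4] → 4·2 = 8.
|zone P| = 20.
|zone P ∖ zone Q| = |zone P| − |zone P∩zone Q| = 20 − 8 = 12.00.

12.00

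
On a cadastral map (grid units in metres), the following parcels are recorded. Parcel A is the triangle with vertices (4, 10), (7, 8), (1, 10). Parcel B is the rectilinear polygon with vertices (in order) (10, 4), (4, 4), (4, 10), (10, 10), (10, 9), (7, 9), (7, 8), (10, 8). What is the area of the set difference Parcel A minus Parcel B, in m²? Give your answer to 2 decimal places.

1.50

|Parcel A| = 3, |Parcel A∩Parcel B| = 1.5.
|Parcel A ∖ Parcel B| = |Parcel A| − |Parcel A∩Parcel B| = 3 − 1.5 = 1.50.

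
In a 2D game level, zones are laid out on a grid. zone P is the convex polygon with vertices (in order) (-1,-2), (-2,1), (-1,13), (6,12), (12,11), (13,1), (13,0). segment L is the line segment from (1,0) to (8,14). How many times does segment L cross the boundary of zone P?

1

The segment meets the boundary at (6.923,11.846).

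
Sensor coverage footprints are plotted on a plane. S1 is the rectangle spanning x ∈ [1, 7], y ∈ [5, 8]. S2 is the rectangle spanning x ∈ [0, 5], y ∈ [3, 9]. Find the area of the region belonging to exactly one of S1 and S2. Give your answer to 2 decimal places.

24.00

|S1∩S2|: x∈[1,5], y∈[5,8] → 4·3 = 12.
|S1 △ S2| = |S1| + |S2| − 2·|S1∩S2| = 18 + 30 − 24 = 24.00.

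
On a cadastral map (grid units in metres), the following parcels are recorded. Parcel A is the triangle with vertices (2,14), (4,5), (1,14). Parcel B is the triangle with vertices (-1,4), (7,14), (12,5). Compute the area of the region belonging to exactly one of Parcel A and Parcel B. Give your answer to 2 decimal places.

|Parcel A| = 4.5, |Parcel B| = 61, |Parcel A∩Parcel B| = 0.8459.
|Parcel A △ Parcel B| = |Parcel A| + |Parcel B| − 2·|Parcel A∩Parcel B| = 4.5 + 61 − 1.6918 = 63.81.

63.81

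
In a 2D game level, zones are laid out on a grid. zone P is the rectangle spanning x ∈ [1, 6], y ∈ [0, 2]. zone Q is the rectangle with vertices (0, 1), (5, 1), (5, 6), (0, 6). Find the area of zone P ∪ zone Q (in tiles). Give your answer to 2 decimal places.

31.00

By inclusion–exclusion:
Individual areas: |zone P| = 10, |zone Q| = 25.
|zone P∩zone Q|: x∈[1,5], y∈[1,2] → 4·1 = 4.
|zone P ∪ zone Q| = 35 − 4 = 31.00.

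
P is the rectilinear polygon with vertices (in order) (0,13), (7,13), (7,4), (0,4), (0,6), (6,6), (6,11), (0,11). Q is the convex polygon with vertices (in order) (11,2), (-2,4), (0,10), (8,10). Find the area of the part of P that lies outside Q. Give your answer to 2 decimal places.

|P| = 33, |P∩Q| = 18.
|P ∖ Q| = |P| − |P∩Q| = 33 − 18 = 15.00.

15.00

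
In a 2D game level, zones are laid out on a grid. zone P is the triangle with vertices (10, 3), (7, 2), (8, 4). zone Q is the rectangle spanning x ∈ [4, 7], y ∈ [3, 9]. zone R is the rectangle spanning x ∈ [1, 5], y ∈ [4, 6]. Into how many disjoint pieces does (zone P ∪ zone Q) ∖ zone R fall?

2

(zone P ∪ zone Q) ∖ zone R splits into 2 disjoint pieces (area 2.5, area 16).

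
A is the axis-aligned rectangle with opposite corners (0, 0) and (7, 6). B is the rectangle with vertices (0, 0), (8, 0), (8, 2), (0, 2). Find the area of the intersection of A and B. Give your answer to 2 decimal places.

14.00

|A∩B|: x∈[0,7], y∈[0,2] → 7·2 = 14.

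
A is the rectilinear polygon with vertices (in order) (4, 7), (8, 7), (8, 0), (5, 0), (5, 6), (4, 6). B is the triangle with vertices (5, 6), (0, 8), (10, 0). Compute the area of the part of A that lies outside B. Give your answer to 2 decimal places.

17.60

|A| = 22, |A∩B| = 4.4.
|A ∖ B| = |A| − |A∩B| = 22 − 4.4 = 17.60.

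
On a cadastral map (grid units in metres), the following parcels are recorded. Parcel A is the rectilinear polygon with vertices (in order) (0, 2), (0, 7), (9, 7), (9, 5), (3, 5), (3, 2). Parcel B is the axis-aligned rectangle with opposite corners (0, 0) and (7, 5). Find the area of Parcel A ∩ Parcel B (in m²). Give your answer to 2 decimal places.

9.00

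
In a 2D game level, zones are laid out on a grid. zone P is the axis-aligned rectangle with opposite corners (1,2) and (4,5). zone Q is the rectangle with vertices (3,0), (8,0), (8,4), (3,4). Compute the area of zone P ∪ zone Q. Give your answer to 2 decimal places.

By inclusion–exclusion:
Individual areas: |zone P| = 9, |zone Q| = 20.
|zone P∩zone Q|: x∈[3,4], y∈[2,4] → 1·2 = 2.
|zone P ∪ zone Q| = 29 − 2 = 27.00.

27.00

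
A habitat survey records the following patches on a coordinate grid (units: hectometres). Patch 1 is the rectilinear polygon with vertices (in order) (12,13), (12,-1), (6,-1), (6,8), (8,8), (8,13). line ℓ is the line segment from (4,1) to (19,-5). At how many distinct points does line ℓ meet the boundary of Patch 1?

2

The segment meets the boundary at (9,-1), (6,0.2).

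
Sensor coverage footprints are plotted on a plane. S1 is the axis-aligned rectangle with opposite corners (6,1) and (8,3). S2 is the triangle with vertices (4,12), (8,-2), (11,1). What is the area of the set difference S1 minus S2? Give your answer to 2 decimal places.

|S1| = 4, |S1∩S2| = 2.2857.
|S1 ∖ S2| = |S1| − |S1∩S2| = 4 − 2.2857 = 1.71.

1.71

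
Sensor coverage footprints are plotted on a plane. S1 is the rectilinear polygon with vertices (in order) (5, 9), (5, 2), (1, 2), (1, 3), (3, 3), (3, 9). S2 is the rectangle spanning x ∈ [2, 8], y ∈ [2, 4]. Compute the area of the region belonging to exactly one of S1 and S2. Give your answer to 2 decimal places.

18.00

|S1| = 16, |S2| = 12, |S1∩S2| = 5.
|S1 △ S2| = |S1| + |S2| − 2·|S1∩S2| = 16 + 12 − 10 = 18.00.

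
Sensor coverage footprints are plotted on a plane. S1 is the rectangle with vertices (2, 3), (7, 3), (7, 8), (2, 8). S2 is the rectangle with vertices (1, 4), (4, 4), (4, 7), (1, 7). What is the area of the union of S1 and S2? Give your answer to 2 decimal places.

28.00

By inclusion–exclusion:
Individual areas: |S1| = 25, |S2| = 9.
|S1∩S2|: x∈[2,4], y∈[4,7] → 2·3 = 6.
|S1 ∪ S2| = 34 − 6 = 28.00.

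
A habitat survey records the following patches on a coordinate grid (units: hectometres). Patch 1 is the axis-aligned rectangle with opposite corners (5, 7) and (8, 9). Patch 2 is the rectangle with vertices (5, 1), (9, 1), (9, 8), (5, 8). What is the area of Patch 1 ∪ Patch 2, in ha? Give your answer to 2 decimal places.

31.00

By inclusion–exclusion:
Individual areas: |Patch 1| = 6, |Patch 2| = 28.
|Patch 1∩Patch 2|: x∈[5,8], y∈[7,8] → 3·1 = 3.
|Patch 1 ∪ Patch 2| = 34 − 3 = 31.00.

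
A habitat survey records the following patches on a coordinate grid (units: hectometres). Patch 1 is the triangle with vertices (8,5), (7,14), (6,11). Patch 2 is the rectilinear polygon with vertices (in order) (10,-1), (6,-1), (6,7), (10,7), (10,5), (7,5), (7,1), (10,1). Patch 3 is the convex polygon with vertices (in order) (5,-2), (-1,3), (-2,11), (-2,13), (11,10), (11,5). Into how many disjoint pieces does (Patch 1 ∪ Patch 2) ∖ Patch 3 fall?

(Patch 1 ∪ Patch 2) ∖ Patch 3 splits into 2 disjoint pieces (area 2.005, area 6.5595).

2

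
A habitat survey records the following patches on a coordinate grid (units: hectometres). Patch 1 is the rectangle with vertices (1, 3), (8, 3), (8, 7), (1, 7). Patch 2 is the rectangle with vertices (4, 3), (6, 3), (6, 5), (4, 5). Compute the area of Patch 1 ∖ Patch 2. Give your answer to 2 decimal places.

|Patch 1∩Patch 2|: x∈[4,6], y∈[3,5] → 2·2 = 4.
|Patch 1| = 28.
|Patch 1 ∖ Patch 2| = |Patch 1| − |Patch 1∩Patch 2| = 28 − 4 = 24.00.

24.00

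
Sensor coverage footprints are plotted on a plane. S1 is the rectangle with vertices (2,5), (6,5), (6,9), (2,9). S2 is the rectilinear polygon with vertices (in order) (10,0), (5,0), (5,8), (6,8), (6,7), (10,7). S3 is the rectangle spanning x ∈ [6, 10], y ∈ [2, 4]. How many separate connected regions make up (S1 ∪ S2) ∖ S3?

1

(S1 ∪ S2) ∖ S3 is a single connected region.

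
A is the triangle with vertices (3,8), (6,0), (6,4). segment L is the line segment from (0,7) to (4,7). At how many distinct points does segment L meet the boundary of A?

2

The segment meets the boundary at (3.75,7), (3.375,7).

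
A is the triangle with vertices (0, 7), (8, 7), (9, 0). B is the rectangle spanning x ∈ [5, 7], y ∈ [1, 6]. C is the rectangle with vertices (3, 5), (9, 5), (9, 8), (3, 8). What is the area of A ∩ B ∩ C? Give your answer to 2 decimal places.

The intersection is the polygon with vertices (5,6), (7,6), (7,5), (5,5).
By the shoelace formula its area is 2.00.

2.00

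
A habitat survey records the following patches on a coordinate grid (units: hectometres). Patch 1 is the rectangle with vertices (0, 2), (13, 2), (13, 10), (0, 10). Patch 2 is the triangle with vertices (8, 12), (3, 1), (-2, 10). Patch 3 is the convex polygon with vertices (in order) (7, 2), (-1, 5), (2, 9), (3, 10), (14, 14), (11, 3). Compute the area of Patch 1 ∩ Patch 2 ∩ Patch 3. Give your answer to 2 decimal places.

28.74

The intersection is the polygon with vertices (7.091,10), (3.971,3.136), (1.246,4.158), (0.021,6.362), (2,9), (3,10).
By the shoelace formula its area is 28.74.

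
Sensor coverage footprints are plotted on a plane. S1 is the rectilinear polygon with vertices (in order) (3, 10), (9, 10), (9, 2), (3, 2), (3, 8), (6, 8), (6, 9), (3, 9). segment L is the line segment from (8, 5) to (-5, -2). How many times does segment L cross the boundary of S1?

1

The segment meets the boundary at (3,2.308).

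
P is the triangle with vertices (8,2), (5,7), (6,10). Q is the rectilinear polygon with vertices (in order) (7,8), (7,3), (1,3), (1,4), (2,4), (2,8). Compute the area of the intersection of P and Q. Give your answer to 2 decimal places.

The intersection is the polygon with vertices (5,7), (5.333,8), (6.5,8), (7,6), (7,3.667).
By the shoelace formula its area is 4.67.

4.67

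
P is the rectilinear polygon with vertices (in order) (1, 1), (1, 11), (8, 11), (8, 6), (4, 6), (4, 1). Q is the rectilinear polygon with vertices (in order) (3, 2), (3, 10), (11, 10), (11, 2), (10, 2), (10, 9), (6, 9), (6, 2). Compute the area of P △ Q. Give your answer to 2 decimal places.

|P| = 50, |Q| = 36, |P∩Q| = 18.
|P △ Q| = |P| + |Q| − 2·|P∩Q| = 50 + 36 − 36 = 50.00.

50.00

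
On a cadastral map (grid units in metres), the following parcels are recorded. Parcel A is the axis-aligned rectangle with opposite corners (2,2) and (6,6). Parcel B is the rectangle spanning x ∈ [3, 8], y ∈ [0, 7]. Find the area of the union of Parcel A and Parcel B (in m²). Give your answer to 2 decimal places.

By inclusion–exclusion:
Individual areas: |Parcel A| = 16, |Parcel B| = 35.
|Parcel A∩Parcel B|: x∈[3,6], y∈[2,6] → 3·4 = 12.
|Parcel A ∪ Parcel B| = 51 − 12 = 39.00.

39.00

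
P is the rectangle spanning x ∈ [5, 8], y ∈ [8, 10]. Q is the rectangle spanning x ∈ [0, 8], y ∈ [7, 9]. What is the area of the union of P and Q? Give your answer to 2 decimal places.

By inclusion–exclusion:
Individual areas: |P| = 6, |Q| = 16.
|P∩Q|: x∈[5,8], y∈[8,9] → 3·1 = 3.
|P ∪ Q| = 22 − 3 = 19.00.

19.00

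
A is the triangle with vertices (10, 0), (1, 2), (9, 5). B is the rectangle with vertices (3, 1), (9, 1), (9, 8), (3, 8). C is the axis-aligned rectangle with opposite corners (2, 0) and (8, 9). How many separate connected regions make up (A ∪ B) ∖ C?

(A ∪ B) ∖ C splits into 2 disjoint pieces (area 0.2986, area 10.0556).

2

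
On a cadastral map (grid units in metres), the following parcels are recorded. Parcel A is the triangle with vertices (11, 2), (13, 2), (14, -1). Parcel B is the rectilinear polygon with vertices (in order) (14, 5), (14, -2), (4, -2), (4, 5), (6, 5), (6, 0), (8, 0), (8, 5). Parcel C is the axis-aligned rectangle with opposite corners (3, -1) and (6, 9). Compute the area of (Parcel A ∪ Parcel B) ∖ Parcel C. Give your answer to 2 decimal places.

|Parcel A ∪ Parcel B| = 60.
|(Parcel A ∪ Parcel B) ∩ Parcel C| = 12.
|(Parcel A ∪ Parcel B) ∖ Parcel C| = 60 − 12 = 48.00.

48.00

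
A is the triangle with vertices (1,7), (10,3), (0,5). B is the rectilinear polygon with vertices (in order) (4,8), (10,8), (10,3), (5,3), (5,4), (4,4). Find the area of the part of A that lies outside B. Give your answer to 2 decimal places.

|A| = 11, |A∩B| = 4.4.
|A ∖ B| = |A| − |A∩B| = 11 − 4.4 = 6.60.

6.60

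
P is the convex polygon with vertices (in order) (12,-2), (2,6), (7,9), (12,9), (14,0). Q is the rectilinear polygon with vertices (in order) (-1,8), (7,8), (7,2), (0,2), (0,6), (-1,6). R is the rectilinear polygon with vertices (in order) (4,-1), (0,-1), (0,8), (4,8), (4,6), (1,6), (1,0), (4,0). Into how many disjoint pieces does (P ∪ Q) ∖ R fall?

2

(P ∪ Q) ∖ R splits into 2 disjoint pieces (area 86.8333, area 2).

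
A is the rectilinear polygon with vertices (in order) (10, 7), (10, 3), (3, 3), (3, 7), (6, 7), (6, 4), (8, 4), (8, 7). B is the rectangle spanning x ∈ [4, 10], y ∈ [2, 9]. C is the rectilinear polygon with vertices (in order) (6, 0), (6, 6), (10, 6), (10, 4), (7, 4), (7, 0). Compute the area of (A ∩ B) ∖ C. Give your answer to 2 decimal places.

13.00

|A ∩ B| = 18.
|(A ∩ B) ∩ C| = 5.
|(A ∩ B) ∖ C| = 18 − 5 = 13.00.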